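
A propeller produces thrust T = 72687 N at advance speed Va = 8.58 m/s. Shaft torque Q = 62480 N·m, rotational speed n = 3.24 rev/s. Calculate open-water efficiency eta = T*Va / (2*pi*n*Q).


Formula: eta = T * Va / (2 * pi * n * Q)
Step 1 — numerator = T * Va = 72687 * 8.58 = 623654.46
Step 2 — 2 * pi * n = 2 * pi * 3.24 = 20.35752
Step 3 — denominator = 20.35752 * 62480 = 1271937.85
Step 4 — eta = 623654.46 / 1271937.85 ≈ 0.49032 (5 s.f.)

0.49032


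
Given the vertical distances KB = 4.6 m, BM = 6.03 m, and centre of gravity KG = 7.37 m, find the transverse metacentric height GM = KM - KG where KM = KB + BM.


Formula: GM = KB + BM - KG
Step 1 — KM = KB + BM = 4.6 + 6.03 = 10.63 m
Step 2 — GM = KM - KG = 10.63 - 7.37 = 3.26 m

3.26 m


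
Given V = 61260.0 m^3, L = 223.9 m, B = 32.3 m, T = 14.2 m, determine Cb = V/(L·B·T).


Formula: Cb = V / (L * B * T)
Step 1 — L * B * T = 223.9 * 32.3 * 14.2 = 102693.974 m^3
Step 2 — Cb = 61260.0 / 102693.974 ≈ 0.59653 (5 s.f.)

0.59653


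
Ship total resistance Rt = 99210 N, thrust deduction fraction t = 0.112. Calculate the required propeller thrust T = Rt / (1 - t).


Formula: T = Rt / (1 - t)
Step 1 — (1 - t) = 1 - 0.112 = 0.888
Step 2 — T = 99210 / 0.888 ≈ 111720 N (5 s.f.)

111720 N


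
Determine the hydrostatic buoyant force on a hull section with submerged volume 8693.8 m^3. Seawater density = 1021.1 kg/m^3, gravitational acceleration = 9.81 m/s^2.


Formula: Fb = rho * g * V
Substituting: Fb = 1021.1 * 9.81 * 8693.8
Intermediate: 1021.1 * 9.81 = 10016.991
Result: Fb = 10016.991 * 8693.8 ≈ 87086000 N (5 s.f.)

87086000 N


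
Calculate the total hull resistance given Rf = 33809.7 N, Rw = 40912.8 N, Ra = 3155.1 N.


Formula: Rt = Rf + Rw + Ra
Substituting: Rt = 33809.7 + 40912.8 + 3155.1
Result: Rt = 77877.6 N

77877.6 N


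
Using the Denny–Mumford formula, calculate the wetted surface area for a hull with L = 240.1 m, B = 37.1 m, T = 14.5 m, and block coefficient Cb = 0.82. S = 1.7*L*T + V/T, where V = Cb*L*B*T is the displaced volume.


Formula: S = 1.7*L*T + V/T with V = Cb*L*B*T, i.e. S = L * (1.7*T + Cb*B)
Step 1 — 1.7*T = 1.7 * 14.5 = 24.65 m
Step 2 — Cb*B = 0.82 * 37.1 = 30.422 m
Step 3 — 1.7*T + Cb*B = 24.65 + 30.422 = 55.072 m
Step 4 — S = 240.1 * 55.072 ≈ 13223 m^2 (5 s.f.)

13223 m^2


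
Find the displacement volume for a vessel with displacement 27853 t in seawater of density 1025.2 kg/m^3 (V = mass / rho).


Formula: V = mass / rho
Step 1 — convert tonnes to kg: 27853 t * 1000 = 27853000 kg
Step 2 — V = 27853000 / 1025.2 ≈ 27168 m^3 (5 s.f.)

27168 m^3


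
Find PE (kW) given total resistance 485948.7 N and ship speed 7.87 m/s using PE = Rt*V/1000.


Formula: PE = Rt * V / 1000 (kW)
Step 1 — PE (W) = 485948.7 * 7.87 = 3824416.269 W
Step 2 — PE (kW) = 3824416.269 / 1000 ≈ 3824.4 kW (5 s.f.)

3824.4 kW


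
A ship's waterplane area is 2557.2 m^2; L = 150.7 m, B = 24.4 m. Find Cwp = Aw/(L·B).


Formula: Cwp = Aw / (L * B)
Step 1 — L * B = 150.7 * 24.4 = 3677.08 m^2
Step 2 — Cwp = 2557.2 / 3677.08 ≈ 0.69544 (5 s.f.)

0.69544


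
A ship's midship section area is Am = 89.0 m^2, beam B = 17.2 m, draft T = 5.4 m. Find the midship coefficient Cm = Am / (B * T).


Formula: Cm = Am / (B * T)
Step 1 — B * T = 17.2 * 5.4 = 92.88 m^2
Step 2 — Cm = 89.0 / 92.88 ≈ 0.95823 (5 s.f.)

0.95823


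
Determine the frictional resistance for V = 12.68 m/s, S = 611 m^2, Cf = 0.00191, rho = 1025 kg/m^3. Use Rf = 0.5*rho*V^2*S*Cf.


Formula: Rf = 0.5 * rho * V^2 * S * Cf
Step 1 — V^2 = 12.68^2 = 160.7824
Step 2 — 0.5 * rho * V^2 = 0.5 * 1025 * 160.7824 = 82400.98
Step 3 — Rf = 82400.98 * 611 * 0.00191 ≈ 96163 N (5 s.f.)

96163 N


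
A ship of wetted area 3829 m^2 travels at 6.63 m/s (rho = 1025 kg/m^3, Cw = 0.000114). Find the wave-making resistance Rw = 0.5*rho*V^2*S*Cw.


Formula: Rw = 0.5 * rho * V^2 * S * Cw
Step 1 — V^2 = 6.63^2 = 43.9569
Step 2 — 0.5 * rho * V^2 = 0.5 * 1025 * 43.9569 = 22527.91125
Step 3 — Rw = 22527.91125 * 3829 * 0.000114 ≈ 9833.6 N (5 s.f.)

9833.6 N


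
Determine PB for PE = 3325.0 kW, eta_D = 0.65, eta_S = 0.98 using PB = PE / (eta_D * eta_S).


Formula: PB = PE / (eta_D * eta_S)
Step 1 — combined efficiency = eta_D * eta_S = 0.65 * 0.98 = 0.637
Step 2 — PB = 3325.0 / 0.637 ≈ 5219.8 kW (5 s.f.)

5219.8 kW


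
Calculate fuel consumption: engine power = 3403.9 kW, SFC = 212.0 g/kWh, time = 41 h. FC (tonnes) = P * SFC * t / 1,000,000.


Formula: FC (tonnes) = P * SFC * t / 1,000,000
Step 1 — P * SFC * t = 3403.9 * 212.0 * 41 = 29586698.8 g
Step 2 — FC (tonnes) = 29586698.8 / 1,000,000 ≈ 29.587 tonnes (5 s.f.)

29.587 tonnes


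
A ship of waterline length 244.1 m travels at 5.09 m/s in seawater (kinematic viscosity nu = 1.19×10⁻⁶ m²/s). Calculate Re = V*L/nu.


Formula: Re = V * L / nu
Step 1 — V * L = 5.09 * 244.1 = 1242.469 m^2/s
Step 2 — Re = 1242.469 / 1.19e-6 = 1.04e+09

1.04e+09


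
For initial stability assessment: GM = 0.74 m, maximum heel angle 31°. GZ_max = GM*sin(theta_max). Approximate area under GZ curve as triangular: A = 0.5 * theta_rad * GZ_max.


Formula: GZ_max = GM * sin(theta); Area = 0.5 * theta_rad * GZ_max
Step 1 — GZ_max = 0.74 * sin(31°) = 0.74 * 0.515038 = 0.381128 m
Step 2 — theta_rad = 31 * pi/180 = 0.541052 rad
Step 3 — Area = 0.5 * 0.541052 * 0.381128 ≈ 0.10311 m·rad (5 s.f.)

0.10311 m·rad


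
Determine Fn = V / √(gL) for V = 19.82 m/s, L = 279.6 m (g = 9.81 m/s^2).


Formula: Fn = V / sqrt(g * L)
Step 1 — g * L = 9.81 * 279.6 = 2742.876
Step 2 — sqrt(g * L) = sqrt(2742.876) = 52.372474
Step 3 — Fn = 19.82 / 52.372474 ≈ 0.37844 (5 s.f.)

0.37844


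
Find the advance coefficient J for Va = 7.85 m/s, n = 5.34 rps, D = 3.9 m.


Formula: J = Va / (n * D)
Step 1 — n * D = 5.34 * 3.9 = 20.826
Step 2 — J = 7.85 / 20.826 ≈ 0.37693 (5 s.f.)

0.37693


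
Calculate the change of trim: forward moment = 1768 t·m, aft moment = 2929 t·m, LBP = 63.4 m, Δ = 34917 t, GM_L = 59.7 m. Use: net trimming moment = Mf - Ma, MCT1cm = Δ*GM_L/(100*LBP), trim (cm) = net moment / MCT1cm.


Formula: net trimming moment = Mf - Ma; MCT1cm = Δ*GM_L/(100*LBP); trim = net moment / MCT1cm
Step 1 — net trimming moment = 1768 - 2929 = -1161 t·m
Step 2 — MCT1cm = 34917 * 59.7 / (100 * 63.4) = 328.7926 t·m/cm
Step 3 — trim = -1161 / 328.7926 ≈ -3.5311 cm (5 s.f.)

-3.5311 cm


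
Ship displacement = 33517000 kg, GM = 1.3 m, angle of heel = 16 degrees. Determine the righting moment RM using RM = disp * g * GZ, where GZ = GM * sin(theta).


Formula: GZ = GM * sin(theta); RM = disp * g * GZ
Step 1 — GZ = 1.3 * sin(16°) = 1.3 * 0.275637 = 0.358328 m
Step 2 — RM = 33517000 * 9.81 * 0.358328 ≈ 117820000 N·m (5 s.f.)

117820000 N·m


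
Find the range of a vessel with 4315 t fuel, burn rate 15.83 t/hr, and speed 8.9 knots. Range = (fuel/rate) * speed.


Formula: endurance = fuel / rate; range = endurance * speed
Step 1 — endurance = 4315 / 15.83 = 272.5837 hours
Step 2 — range = 272.5837 * 8.9 ≈ 2426.0 nautical miles (5 s.f.)

2426.0 NM


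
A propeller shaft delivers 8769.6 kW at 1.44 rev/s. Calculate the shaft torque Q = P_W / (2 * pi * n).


Formula: Q = P_W / (2 * pi * n)
Step 1 — P_W = 8769.6 kW * 1000 = 8769600.0 W
Step 2 — 2 * pi * n = 2 * pi * 1.44 = 9.047787
Step 3 — Q = 8769600.0 / 9.047787 ≈ 969250 N·m (5 s.f.)

969250 N·m


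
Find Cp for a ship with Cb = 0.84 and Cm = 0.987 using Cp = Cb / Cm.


Formula: Cp = Cb / Cm
Substituting: Cp = 0.84 / 0.987
Result: Cp ≈ 0.85106 (5 s.f.)

0.85106


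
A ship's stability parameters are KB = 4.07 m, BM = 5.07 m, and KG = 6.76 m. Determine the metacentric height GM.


Formula: GM = KB + BM - KG
Step 1 — KM = KB + BM = 4.07 + 5.07 = 9.14 m
Step 2 — GM = KM - KG = 9.14 - 6.76 = 2.38 m

2.38 m


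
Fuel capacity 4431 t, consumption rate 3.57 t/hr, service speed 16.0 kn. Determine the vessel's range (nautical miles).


Formula: endurance = fuel / rate; range = endurance * speed
Step 1 — endurance = 4431 / 3.57 = 1241.1765 hours
Step 2 — range = 1241.1765 * 16.0 ≈ 19859 nautical miles (5 s.f.)

19859 NM


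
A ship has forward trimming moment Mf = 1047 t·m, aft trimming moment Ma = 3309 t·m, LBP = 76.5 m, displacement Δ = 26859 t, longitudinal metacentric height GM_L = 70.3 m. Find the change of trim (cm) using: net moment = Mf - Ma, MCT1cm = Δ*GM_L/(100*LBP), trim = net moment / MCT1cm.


Formula: net trimming moment = Mf - Ma; MCT1cm = Δ*GM_L/(100*LBP); trim = net moment / MCT1cm
Step 1 — net trimming moment = 1047 - 3309 = -2262 t·m
Step 2 — MCT1cm = 26859 * 70.3 / (100 * 76.5) = 246.8219 t·m/cm
Step 3 — trim = -2262 / 246.8219 ≈ -9.1645 cm (5 s.f.)

-9.1645 cm


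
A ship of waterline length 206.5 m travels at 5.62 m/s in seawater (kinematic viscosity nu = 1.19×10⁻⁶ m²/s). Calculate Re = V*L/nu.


Formula: Re = V * L / nu
Step 1 — V * L = 5.62 * 206.5 = 1160.53 m^2/s
Step 2 — Re = 1160.53 / 1.19e-6 = 9.75e+08

9.75e+08


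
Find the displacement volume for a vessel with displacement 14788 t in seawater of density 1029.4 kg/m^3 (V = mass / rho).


Formula: V = mass / rho
Step 1 — convert tonnes to kg: 14788 t * 1000 = 14788000 kg
Step 2 — V = 14788000 / 1029.4 ≈ 14366 m^3 (5 s.f.)

14366 m^3


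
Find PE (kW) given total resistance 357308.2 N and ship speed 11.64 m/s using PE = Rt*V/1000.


Formula: PE = Rt * V / 1000 (kW)
Step 1 — PE (W) = 357308.2 * 11.64 = 4159067.448 W
Step 2 — PE (kW) = 4159067.448 / 1000 ≈ 4159.1 kW (5 s.f.)

4159.1 kW


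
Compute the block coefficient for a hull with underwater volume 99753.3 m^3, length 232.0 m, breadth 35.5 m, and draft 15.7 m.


Formula: Cb = V / (L * B * T)
Step 1 — L * B * T = 232.0 * 35.5 * 15.7 = 129305.2 m^3
Step 2 — Cb = 99753.3 / 129305.2 ≈ 0.77146 (5 s.f.)

0.77146


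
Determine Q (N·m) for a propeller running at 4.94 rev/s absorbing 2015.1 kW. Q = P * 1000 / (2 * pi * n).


Formula: Q = P_W / (2 * pi * n)
Step 1 — P_W = 2015.1 kW * 1000 = 2015100.0 W
Step 2 — 2 * pi * n = 2 * pi * 4.94 = 31.038935
Step 3 — Q = 2015100.0 / 31.038935 ≈ 64922 N·m (5 s.f.)

64922 N·m


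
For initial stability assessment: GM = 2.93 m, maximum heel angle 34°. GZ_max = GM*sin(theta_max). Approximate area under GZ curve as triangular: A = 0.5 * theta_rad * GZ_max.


Formula: GZ_max = GM * sin(theta); Area = 0.5 * theta_rad * GZ_max
Step 1 — GZ_max = 2.93 * sin(34°) = 2.93 * 0.559193 = 1.638435 m
Step 2 — theta_rad = 34 * pi/180 = 0.593412 rad
Step 3 — Area = 0.5 * 0.593412 * 1.638435 ≈ 0.48613 m·rad (5 s.f.)

0.48613 m·rad


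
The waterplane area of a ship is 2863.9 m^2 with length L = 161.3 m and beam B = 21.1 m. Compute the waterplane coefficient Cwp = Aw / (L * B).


Formula: Cwp = Aw / (L * B)
Step 1 — L * B = 161.3 * 21.1 = 3403.43 m^2
Step 2 — Cwp = 2863.9 / 3403.43 ≈ 0.84147 (5 s.f.)

0.84147


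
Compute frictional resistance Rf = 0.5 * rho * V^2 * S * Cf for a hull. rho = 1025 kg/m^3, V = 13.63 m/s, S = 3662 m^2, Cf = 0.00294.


Formula: Rf = 0.5 * rho * V^2 * S * Cf
Step 1 — V^2 = 13.63^2 = 185.7769
Step 2 — 0.5 * rho * V^2 = 0.5 * 1025 * 185.7769 = 95210.66125
Step 3 — Rf = 95210.66125 * 3662 * 0.00294 ≈ 1025100 N (5 s.f.)

1025100 N


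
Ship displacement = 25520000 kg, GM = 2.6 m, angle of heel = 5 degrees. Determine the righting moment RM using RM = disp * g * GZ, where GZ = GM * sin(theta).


Formula: GZ = GM * sin(theta); RM = disp * g * GZ
Step 1 — GZ = 2.6 * sin(5°) = 2.6 * 0.087156 = 0.226606 m
Step 2 — RM = 25520000 * 9.81 * 0.226606 ≈ 56731000 N·m (5 s.f.)

56731000 N·m


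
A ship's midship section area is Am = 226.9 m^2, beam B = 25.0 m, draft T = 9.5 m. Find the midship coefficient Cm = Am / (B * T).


Formula: Cm = Am / (B * T)
Step 1 — B * T = 25.0 * 9.5 = 237.5 m^2
Step 2 — Cm = 226.9 / 237.5 ≈ 0.95537 (5 s.f.)

0.95537


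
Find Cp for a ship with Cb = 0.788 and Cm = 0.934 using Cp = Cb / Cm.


Formula: Cp = Cb / Cm
Substituting: Cp = 0.788 / 0.934
Result: Cp ≈ 0.84368 (5 s.f.)

0.84368


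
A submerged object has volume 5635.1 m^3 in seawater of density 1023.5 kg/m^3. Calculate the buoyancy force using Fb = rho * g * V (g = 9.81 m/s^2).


Formula: Fb = rho * g * V
Substituting: Fb = 1023.5 * 9.81 * 5635.1
Intermediate: 1023.5 * 9.81 = 10040.535
Result: Fb = 10040.535 * 5635.1 ≈ 56579000 N (5 s.f.)

56579000 N


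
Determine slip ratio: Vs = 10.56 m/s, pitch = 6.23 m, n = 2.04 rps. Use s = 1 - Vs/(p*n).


Formula: s = 1 - Vs / (p * n)
Step 1 — p * n = 6.23 * 2.04 = 12.7092
Step 2 — Vs / (p*n) = 10.56 / 12.7092 = 0.830894 (6 d.p.)
Step 3 — s = 1 - 0.830894 = 0.169106

0.169106


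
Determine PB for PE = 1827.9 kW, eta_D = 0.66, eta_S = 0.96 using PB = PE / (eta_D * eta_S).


Formula: PB = PE / (eta_D * eta_S)
Step 1 — combined efficiency = eta_D * eta_S = 0.66 * 0.96 = 0.6336
Step 2 — PB = 1827.9 / 0.6336 ≈ 2884.9 kW (5 s.f.)

2884.9 kW


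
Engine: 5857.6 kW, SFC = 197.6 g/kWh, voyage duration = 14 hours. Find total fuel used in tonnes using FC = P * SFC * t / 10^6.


Formula: FC (tonnes) = P * SFC * t / 1,000,000
Step 1 — P * SFC * t = 5857.6 * 197.6 * 14 = 16204464.64 g
Step 2 — FC (tonnes) = 16204464.64 / 1,000,000 ≈ 16.204 tonnes (5 s.f.)

16.204 tonnes


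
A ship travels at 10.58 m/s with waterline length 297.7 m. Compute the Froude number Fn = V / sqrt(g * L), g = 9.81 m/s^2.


Formula: Fn = V / sqrt(g * L)
Step 1 — g * L = 9.81 * 297.7 = 2920.437
Step 2 — sqrt(g * L) = sqrt(2920.437) = 54.041068
Step 3 — Fn = 10.58 / 54.041068 ≈ 0.19578 (5 s.f.)

0.19578


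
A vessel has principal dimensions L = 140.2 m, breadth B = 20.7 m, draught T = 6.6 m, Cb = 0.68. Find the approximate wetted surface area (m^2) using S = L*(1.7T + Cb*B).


Formula: S = 1.7*L*T + V/T with V = Cb*L*B*T, i.e. S = L * (1.7*T + Cb*B)
Step 1 — 1.7*T = 1.7 * 6.6 = 11.22 m
Step 2 — Cb*B = 0.68 * 20.7 = 14.076 m
Step 3 — 1.7*T + Cb*B = 11.22 + 14.076 = 25.296 m
Step 4 — S = 140.2 * 25.296 ≈ 3546.5 m^2 (5 s.f.)

3546.5 m^2


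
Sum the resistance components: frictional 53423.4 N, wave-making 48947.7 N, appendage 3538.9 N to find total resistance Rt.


Formula: Rt = Rf + Rw + Ra
Substituting: Rt = 53423.4 + 48947.7 + 3538.9
Result: Rt = 105910.0 N

105910.0 N


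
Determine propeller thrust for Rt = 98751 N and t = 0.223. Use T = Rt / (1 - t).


Formula: T = Rt / (1 - t)
Step 1 — (1 - t) = 1 - 0.223 = 0.777
Step 2 — T = 98751 / 0.777 ≈ 127090 N (5 s.f.)

127090 N


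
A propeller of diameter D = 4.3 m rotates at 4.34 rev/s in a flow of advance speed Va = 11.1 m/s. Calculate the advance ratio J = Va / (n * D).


Formula: J = Va / (n * D)
Step 1 — n * D = 4.34 * 4.3 = 18.662
Step 2 — J = 11.1 / 18.662 ≈ 0.59479 (5 s.f.)

0.59479


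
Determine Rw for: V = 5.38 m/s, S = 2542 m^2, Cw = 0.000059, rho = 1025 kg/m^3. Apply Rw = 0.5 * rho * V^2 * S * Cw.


Formula: Rw = 0.5 * rho * V^2 * S * Cw
Step 1 — V^2 = 5.38^2 = 28.9444
Step 2 — 0.5 * rho * V^2 = 0.5 * 1025 * 28.9444 = 14834.005
Step 3 — Rw = 14834.005 * 2542 * 0.000059 ≈ 2224.8 N (5 s.f.)

2224.8 N


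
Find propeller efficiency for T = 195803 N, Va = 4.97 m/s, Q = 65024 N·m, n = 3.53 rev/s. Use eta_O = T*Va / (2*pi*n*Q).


Formula: eta = T * Va / (2 * pi * n * Q)
Step 1 — numerator = T * Va = 195803 * 4.97 = 973140.91
Step 2 — 2 * pi * n = 2 * pi * 3.53 = 22.179644
Step 3 — denominator = 22.179644 * 65024 = 1442209.17
Step 4 — eta = 973140.91 / 1442209.17 ≈ 0.67476 (5 s.f.)

0.67476


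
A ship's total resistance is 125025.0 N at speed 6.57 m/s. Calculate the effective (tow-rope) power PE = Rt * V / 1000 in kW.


Formula: PE = Rt * V / 1000 (kW)
Step 1 — PE (W) = 125025.0 * 6.57 = 821414.25 W
Step 2 — PE (kW) = 821414.25 / 1000 ≈ 821.41 kW (5 s.f.)

821.41 kW


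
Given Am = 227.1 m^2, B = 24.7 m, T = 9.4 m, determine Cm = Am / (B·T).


Formula: Cm = Am / (B * T)
Step 1 — B * T = 24.7 * 9.4 = 232.18 m^2
Step 2 — Cm = 227.1 / 232.18 ≈ 0.97812 (5 s.f.)

0.97812


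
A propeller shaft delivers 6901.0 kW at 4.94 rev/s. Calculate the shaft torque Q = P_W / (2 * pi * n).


Formula: Q = P_W / (2 * pi * n)
Step 1 — P_W = 6901.0 kW * 1000 = 6901000.0 W
Step 2 — 2 * pi * n = 2 * pi * 4.94 = 31.038935
Step 3 — Q = 6901000.0 / 31.038935 ≈ 222330 N·m (5 s.f.)

222330 N·m


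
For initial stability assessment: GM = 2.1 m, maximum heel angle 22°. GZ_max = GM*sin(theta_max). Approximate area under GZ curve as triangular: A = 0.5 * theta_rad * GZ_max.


Formula: GZ_max = GM * sin(theta); Area = 0.5 * theta_rad * GZ_max
Step 1 — GZ_max = 2.1 * sin(22°) = 2.1 * 0.374607 = 0.786675 m
Step 2 — theta_rad = 22 * pi/180 = 0.383972 rad
Step 3 — Area = 0.5 * 0.383972 * 0.786675 ≈ 0.15103 m·rad (5 s.f.)

0.15103 m·rad


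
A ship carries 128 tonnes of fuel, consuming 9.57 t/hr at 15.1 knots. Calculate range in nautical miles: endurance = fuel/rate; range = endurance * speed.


Formula: endurance = fuel / rate; range = endurance * speed
Step 1 — endurance = 128 / 9.57 = 13.3751 hours
Step 2 — range = 13.3751 * 15.1 ≈ 201.96 nautical miles (5 s.f.)

201.96 NM


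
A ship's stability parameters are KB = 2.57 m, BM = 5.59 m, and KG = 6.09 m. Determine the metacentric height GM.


Formula: GM = KB + BM - KG
Step 1 — KM = KB + BM = 2.57 + 5.59 = 8.16 m
Step 2 — GM = KM - KG = 8.16 - 6.09 = 2.07 m

2.07 m


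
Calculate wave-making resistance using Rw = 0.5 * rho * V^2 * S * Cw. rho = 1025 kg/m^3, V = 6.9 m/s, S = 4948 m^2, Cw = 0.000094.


Formula: Rw = 0.5 * rho * V^2 * S * Cw
Step 1 — V^2 = 6.9^2 = 47.61
Step 2 — 0.5 * rho * V^2 = 0.5 * 1025 * 47.61 = 24400.125
Step 3 — Rw = 24400.125 * 4948 * 0.000094 ≈ 11349 N (5 s.f.)

11349 N


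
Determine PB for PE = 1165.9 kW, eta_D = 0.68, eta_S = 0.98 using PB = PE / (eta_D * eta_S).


Formula: PB = PE / (eta_D * eta_S)
Step 1 — combined efficiency = eta_D * eta_S = 0.68 * 0.98 = 0.6664
Step 2 — PB = 1165.9 / 0.6664 ≈ 1749.5 kW (5 s.f.)

1749.5 kW


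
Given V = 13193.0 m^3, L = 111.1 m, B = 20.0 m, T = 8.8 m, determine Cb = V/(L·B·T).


Formula: Cb = V / (L * B * T)
Step 1 — L * B * T = 111.1 * 20.0 * 8.8 = 19553.6 m^3
Step 2 — Cb = 13193.0 / 19553.6 ≈ 0.67471 (5 s.f.)

0.67471


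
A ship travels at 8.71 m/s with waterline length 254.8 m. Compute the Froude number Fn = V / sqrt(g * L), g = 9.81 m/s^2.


Formula: Fn = V / sqrt(g * L)
Step 1 — g * L = 9.81 * 254.8 = 2499.588
Step 2 — sqrt(g * L) = sqrt(2499.588) = 49.99588
Step 3 — Fn = 8.71 / 49.99588 ≈ 0.17421 (5 s.f.)

0.17421


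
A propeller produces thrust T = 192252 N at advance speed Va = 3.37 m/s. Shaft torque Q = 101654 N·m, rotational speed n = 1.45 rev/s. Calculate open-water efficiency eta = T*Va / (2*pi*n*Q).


Formula: eta = T * Va / (2 * pi * n * Q)
Step 1 — numerator = T * Va = 192252 * 3.37 = 647889.24
Step 2 — 2 * pi * n = 2 * pi * 1.45 = 9.110619
Step 3 — denominator = 9.110619 * 101654 = 926130.86
Step 4 — eta = 647889.24 / 926130.86 ≈ 0.69957 (5 s.f.)

0.69957


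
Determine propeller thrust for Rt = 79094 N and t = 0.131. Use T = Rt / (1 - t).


Formula: T = Rt / (1 - t)
Step 1 — (1 - t) = 1 - 0.131 = 0.869
Step 2 — T = 79094 / 0.869 ≈ 91017 N (5 s.f.)

91017 N


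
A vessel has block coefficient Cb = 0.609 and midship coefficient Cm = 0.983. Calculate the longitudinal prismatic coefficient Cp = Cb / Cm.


Formula: Cp = Cb / Cm
Substituting: Cp = 0.609 / 0.983
Result: Cp ≈ 0.61953 (5 s.f.)

0.61953


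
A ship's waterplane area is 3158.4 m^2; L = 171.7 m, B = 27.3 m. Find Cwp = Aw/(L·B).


Formula: Cwp = Aw / (L * B)
Step 1 — L * B = 171.7 * 27.3 = 4687.41 m^2
Step 2 — Cwp = 3158.4 / 4687.41 ≈ 0.67380 (5 s.f.)

0.67380


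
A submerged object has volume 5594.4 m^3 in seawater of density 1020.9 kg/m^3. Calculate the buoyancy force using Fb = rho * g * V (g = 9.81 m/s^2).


Formula: Fb = rho * g * V
Substituting: Fb = 1020.9 * 9.81 * 5594.4
Intermediate: 1020.9 * 9.81 = 10015.029
Result: Fb = 10015.029 * 5594.4 ≈ 56028000 N (5 s.f.)

56028000 N


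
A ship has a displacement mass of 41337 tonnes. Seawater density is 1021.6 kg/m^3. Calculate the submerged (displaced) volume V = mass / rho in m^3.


Formula: V = mass / rho
Step 1 — convert tonnes to kg: 41337 t * 1000 = 41337000 kg
Step 2 — V = 41337000 / 1021.6 ≈ 40463 m^3 (5 s.f.)

40463 m^3


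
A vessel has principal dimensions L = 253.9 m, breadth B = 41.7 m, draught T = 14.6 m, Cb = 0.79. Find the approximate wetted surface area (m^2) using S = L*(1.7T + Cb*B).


Formula: S = 1.7*L*T + V/T with V = Cb*L*B*T, i.e. S = L * (1.7*T + Cb*B)
Step 1 — 1.7*T = 1.7 * 14.6 = 24.82 m
Step 2 — Cb*B = 0.79 * 41.7 = 32.943 m
Step 3 — 1.7*T + Cb*B = 24.82 + 32.943 = 57.763 m
Step 4 — S = 253.9 * 57.763 ≈ 14666 m^2 (5 s.f.)

14666 m^2


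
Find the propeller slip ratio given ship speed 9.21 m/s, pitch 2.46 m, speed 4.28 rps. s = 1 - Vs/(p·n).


Formula: s = 1 - Vs / (p * n)
Step 1 — p * n = 2.46 * 4.28 = 10.5288
Step 2 — Vs / (p*n) = 9.21 / 10.5288 = 0.874744 (6 d.p.)
Step 3 — s = 1 - 0.874744 = 0.125256

0.125256


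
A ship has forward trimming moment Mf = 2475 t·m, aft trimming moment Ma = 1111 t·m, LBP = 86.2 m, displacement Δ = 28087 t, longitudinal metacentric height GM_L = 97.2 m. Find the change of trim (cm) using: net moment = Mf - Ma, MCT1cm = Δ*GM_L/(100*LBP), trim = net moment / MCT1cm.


Formula: net trimming moment = Mf - Ma; MCT1cm = Δ*GM_L/(100*LBP); trim = net moment / MCT1cm
Step 1 — net trimming moment = 2475 - 1111 = 1364 t·m
Step 2 — MCT1cm = 28087 * 97.2 / (100 * 86.2) = 316.7119 t·m/cm
Step 3 — trim = 1364 / 316.7119 ≈ 4.3068 cm (5 s.f.)

4.3068 cm


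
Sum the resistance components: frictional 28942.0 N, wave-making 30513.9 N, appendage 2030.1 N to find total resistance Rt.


Formula: Rt = Rf + Rw + Ra
Substituting: Rt = 28942.0 + 30513.9 + 2030.1
Result: Rt = 61486.0 N

61486.0 N


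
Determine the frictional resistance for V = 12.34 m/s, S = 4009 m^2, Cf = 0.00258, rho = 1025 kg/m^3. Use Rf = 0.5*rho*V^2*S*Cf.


Formula: Rf = 0.5 * rho * V^2 * S * Cf
Step 1 — V^2 = 12.34^2 = 152.2756
Step 2 — 0.5 * rho * V^2 = 0.5 * 1025 * 152.2756 = 78041.245
Step 3 — Rf = 78041.245 * 4009 * 0.00258 ≈ 807200 N (5 s.f.)

807200 N


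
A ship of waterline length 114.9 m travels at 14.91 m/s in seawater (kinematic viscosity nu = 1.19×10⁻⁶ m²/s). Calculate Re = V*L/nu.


Formula: Re = V * L / nu
Step 1 — V * L = 14.91 * 114.9 = 1713.159 m^2/s
Step 2 — Re = 1713.159 / 1.19e-6 = 1.44e+09

1.44e+09


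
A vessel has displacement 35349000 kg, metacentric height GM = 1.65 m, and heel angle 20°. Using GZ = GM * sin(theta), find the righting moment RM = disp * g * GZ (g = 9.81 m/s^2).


Formula: GZ = GM * sin(theta); RM = disp * g * GZ
Step 1 — GZ = 1.65 * sin(20°) = 1.65 * 0.34202 = 0.564333 m
Step 2 — RM = 35349000 * 9.81 * 0.564333 ≈ 195700000 N·m (5 s.f.)

195700000 N·m


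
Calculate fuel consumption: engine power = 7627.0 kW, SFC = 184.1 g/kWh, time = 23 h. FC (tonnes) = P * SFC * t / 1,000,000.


Formula: FC (tonnes) = P * SFC * t / 1,000,000
Step 1 — P * SFC * t = 7627.0 * 184.1 * 23 = 32295006.1 g
Step 2 — FC (tonnes) = 32295006.1 / 1,000,000 ≈ 32.295 tonnes (5 s.f.)

32.295 tonnes


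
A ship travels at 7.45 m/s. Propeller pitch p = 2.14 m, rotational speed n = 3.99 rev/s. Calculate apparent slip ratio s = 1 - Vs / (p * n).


Formula: s = 1 - Vs / (p * n)
Step 1 — p * n = 2.14 * 3.99 = 8.5386
Step 2 — Vs / (p*n) = 7.45 / 8.5386 = 0.872508 (6 d.p.)
Step 3 — s = 1 - 0.872508 = 0.127492

0.127492


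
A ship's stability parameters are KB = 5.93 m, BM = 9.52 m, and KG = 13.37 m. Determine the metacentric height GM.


Formula: GM = KB + BM - KG
Step 1 — KM = KB + BM = 5.93 + 9.52 = 15.45 m
Step 2 — GM = KM - KG = 15.45 - 13.37 = 2.08 m

2.08 m


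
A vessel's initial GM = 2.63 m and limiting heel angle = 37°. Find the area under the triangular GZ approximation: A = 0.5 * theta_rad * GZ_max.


Formula: GZ_max = GM * sin(theta); Area = 0.5 * theta_rad * GZ_max
Step 1 — GZ_max = 2.63 * sin(37°) = 2.63 * 0.601815 = 1.582773 m
Step 2 — theta_rad = 37 * pi/180 = 0.645772 rad
Step 3 — Area = 0.5 * 0.645772 * 1.582773 ≈ 0.51106 m·rad (5 s.f.)

0.51106 m·rad


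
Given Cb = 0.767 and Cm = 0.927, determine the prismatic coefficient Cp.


Formula: Cp = Cb / Cm
Substituting: Cp = 0.767 / 0.927
Result: Cp ≈ 0.82740 (5 s.f.)

0.82740


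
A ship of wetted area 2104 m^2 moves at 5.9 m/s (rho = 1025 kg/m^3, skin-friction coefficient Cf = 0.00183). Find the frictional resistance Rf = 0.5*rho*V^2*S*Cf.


Formula: Rf = 0.5 * rho * V^2 * S * Cf
Step 1 — V^2 = 5.9^2 = 34.81
Step 2 — 0.5 * rho * V^2 = 0.5 * 1025 * 34.81 = 17840.125
Step 3 — Rf = 17840.125 * 2104 * 0.00183 ≈ 68690 N (5 s.f.)

68690 N


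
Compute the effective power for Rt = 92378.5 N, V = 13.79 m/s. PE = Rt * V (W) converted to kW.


Formula: PE = Rt * V / 1000 (kW)
Step 1 — PE (W) = 92378.5 * 13.79 = 1273899.515 W
Step 2 — PE (kW) = 1273899.515 / 1000 ≈ 1273.9 kW (5 s.f.)

1273.9 kW


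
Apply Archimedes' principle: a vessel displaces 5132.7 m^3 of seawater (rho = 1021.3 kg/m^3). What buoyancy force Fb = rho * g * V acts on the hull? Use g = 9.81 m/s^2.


Formula: Fb = rho * g * V
Substituting: Fb = 1021.3 * 9.81 * 5132.7
Intermediate: 1021.3 * 9.81 = 10018.953
Result: Fb = 10018.953 * 5132.7 ≈ 51424000 N (5 s.f.)

51424000 N


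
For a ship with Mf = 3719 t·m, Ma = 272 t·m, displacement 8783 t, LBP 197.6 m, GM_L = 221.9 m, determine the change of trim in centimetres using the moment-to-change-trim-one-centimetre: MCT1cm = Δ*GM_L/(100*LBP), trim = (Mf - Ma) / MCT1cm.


Formula: net trimming moment = Mf - Ma; MCT1cm = Δ*GM_L/(100*LBP); trim = net moment / MCT1cm
Step 1 — net trimming moment = 3719 - 272 = 3447 t·m
Step 2 — MCT1cm = 8783 * 221.9 / (100 * 197.6) = 98.631 t·m/cm
Step 3 — trim = 3447 / 98.631 ≈ 34.948 cm (5 s.f.)

34.948 cm


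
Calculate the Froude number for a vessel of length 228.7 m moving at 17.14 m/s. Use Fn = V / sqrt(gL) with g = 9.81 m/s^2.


Formula: Fn = V / sqrt(g * L)
Step 1 — g * L = 9.81 * 228.7 = 2243.547
Step 2 — sqrt(g * L) = sqrt(2243.547) = 47.366095
Step 3 — Fn = 17.14 / 47.366095 ≈ 0.36186 (5 s.f.)

0.36186


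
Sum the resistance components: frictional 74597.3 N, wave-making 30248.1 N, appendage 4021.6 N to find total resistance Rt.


Formula: Rt = Rf + Rw + Ra
Substituting: Rt = 74597.3 + 30248.1 + 4021.6
Result: Rt = 108867.0 N

108867.0 N


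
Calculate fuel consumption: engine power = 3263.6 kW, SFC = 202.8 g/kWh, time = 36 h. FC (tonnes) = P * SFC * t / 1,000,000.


Formula: FC (tonnes) = P * SFC * t / 1,000,000
Step 1 — P * SFC * t = 3263.6 * 202.8 * 36 = 23826890.88 g
Step 2 — FC (tonnes) = 23826890.88 / 1,000,000 ≈ 23.827 tonnes (5 s.f.)

23.827 tonnes


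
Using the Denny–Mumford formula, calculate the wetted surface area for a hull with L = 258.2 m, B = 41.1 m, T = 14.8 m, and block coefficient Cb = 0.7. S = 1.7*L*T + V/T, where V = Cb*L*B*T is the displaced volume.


Formula: S = 1.7*L*T + V/T with V = Cb*L*B*T, i.e. S = L * (1.7*T + Cb*B)
Step 1 — 1.7*T = 1.7 * 14.8 = 25.16 m
Step 2 — Cb*B = 0.7 * 41.1 = 28.77 m
Step 3 — 1.7*T + Cb*B = 25.16 + 28.77 = 53.93 m
Step 4 — S = 258.2 * 53.93 ≈ 13925 m^2 (5 s.f.)

13925 m^2


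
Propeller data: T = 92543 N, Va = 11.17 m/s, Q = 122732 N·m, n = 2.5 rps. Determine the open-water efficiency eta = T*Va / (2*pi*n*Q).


Formula: eta = T * Va / (2 * pi * n * Q)
Step 1 — numerator = T * Va = 92543 * 11.17 = 1033705.31
Step 2 — 2 * pi * n = 2 * pi * 2.5 = 15.707963
Step 3 — denominator = 15.707963 * 122732 = 1927869.71
Step 4 — eta = 1033705.31 / 1927869.71 ≈ 0.53619 (5 s.f.)

0.53619


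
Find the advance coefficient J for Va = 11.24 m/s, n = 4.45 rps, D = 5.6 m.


Formula: J = Va / (n * D)
Step 1 — n * D = 4.45 * 5.6 = 24.92
Step 2 — J = 11.24 / 24.92 ≈ 0.45104 (5 s.f.)

0.45104


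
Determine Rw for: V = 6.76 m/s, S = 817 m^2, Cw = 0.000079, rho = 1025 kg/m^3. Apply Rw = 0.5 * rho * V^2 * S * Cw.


Formula: Rw = 0.5 * rho * V^2 * S * Cw
Step 1 — V^2 = 6.76^2 = 45.6976
Step 2 — 0.5 * rho * V^2 = 0.5 * 1025 * 45.6976 = 23420.02
Step 3 — Rw = 23420.02 * 817 * 0.000079 ≈ 1511.6 N (5 s.f.)

1511.6 N


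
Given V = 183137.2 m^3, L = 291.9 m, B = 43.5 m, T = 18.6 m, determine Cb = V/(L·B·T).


Formula: Cb = V / (L * B * T)
Step 1 — L * B * T = 291.9 * 43.5 * 18.6 = 236176.29 m^3
Step 2 — Cb = 183137.2 / 236176.29 ≈ 0.77543 (5 s.f.)

0.77543


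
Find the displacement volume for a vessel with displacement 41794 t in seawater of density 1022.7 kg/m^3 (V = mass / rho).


Formula: V = mass / rho
Step 1 — convert tonnes to kg: 41794 t * 1000 = 41794000 kg
Step 2 — V = 41794000 / 1022.7 ≈ 40866 m^3 (5 s.f.)

40866 m^3


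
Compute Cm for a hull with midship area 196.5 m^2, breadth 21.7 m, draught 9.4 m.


Formula: Cm = Am / (B * T)
Step 1 — B * T = 21.7 * 9.4 = 203.98 m^2
Step 2 — Cm = 196.5 / 203.98 ≈ 0.96333 (5 s.f.)

0.96333


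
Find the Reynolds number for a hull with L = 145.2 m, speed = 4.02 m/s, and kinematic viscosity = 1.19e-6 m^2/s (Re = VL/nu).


Formula: Re = V * L / nu
Step 1 — V * L = 4.02 * 145.2 = 583.704 m^2/s
Step 2 — Re = 583.704 / 1.19e-6 = 4.91e+08

4.91e+08


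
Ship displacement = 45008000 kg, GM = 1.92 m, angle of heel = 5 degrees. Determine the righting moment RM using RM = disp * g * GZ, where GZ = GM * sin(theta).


Formula: GZ = GM * sin(theta); RM = disp * g * GZ
Step 1 — GZ = 1.92 * sin(5°) = 1.92 * 0.087156 = 0.16734 m
Step 2 — RM = 45008000 * 9.81 * 0.16734 ≈ 73885000 N·m (5 s.f.)

73885000 N·m


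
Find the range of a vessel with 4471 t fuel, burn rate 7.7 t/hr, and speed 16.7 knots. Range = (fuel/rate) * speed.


Formula: endurance = fuel / rate; range = endurance * speed
Step 1 — endurance = 4471 / 7.7 = 580.6494 hours
Step 2 — range = 580.6494 * 16.7 ≈ 9696.8 nautical miles (5 s.f.)

9696.8 NM


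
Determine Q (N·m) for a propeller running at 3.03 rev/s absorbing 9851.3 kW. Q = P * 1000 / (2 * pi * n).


Formula: Q = P_W / (2 * pi * n)
Step 1 — P_W = 9851.3 kW * 1000 = 9851300.0 W
Step 2 — 2 * pi * n = 2 * pi * 3.03 = 19.038051
Step 3 — Q = 9851300.0 / 19.038051 ≈ 517450 N·m (5 s.f.)

517450 N·m


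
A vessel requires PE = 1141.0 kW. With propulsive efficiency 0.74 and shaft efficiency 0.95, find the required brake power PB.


Formula: PB = PE / (eta_D * eta_S)
Step 1 — combined efficiency = eta_D * eta_S = 0.74 * 0.95 = 0.703
Step 2 — PB = 1141.0 / 0.703 ≈ 1623.0 kW (5 s.f.)

1623.0 kW


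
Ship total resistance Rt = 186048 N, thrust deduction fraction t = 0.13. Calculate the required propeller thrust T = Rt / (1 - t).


Formula: T = Rt / (1 - t)
Step 1 — (1 - t) = 1 - 0.13 = 0.87
Step 2 — T = 186048 / 0.87 ≈ 213850 N (5 s.f.)

213850 N


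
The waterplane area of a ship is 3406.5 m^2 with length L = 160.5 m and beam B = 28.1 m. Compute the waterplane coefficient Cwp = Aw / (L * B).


Formula: Cwp = Aw / (L * B)
Step 1 — L * B = 160.5 * 28.1 = 4510.05 m^2
Step 2 — Cwp = 3406.5 / 4510.05 ≈ 0.75531 (5 s.f.)

0.75531


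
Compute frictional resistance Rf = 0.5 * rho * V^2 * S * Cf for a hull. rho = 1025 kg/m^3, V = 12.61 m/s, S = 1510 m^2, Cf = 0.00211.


Formula: Rf = 0.5 * rho * V^2 * S * Cf
Step 1 — V^2 = 12.61^2 = 159.0121
Step 2 — 0.5 * rho * V^2 = 0.5 * 1025 * 159.0121 = 81493.70125
Step 3 — Rf = 81493.70125 * 1510 * 0.00211 ≈ 259650 N (5 s.f.)

259650 N


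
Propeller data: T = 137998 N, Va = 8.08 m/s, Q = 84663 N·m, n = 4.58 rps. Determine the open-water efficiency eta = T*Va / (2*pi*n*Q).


Formula: eta = T * Va / (2 * pi * n * Q)
Step 1 — numerator = T * Va = 137998 * 8.08 = 1115023.84
Step 2 — 2 * pi * n = 2 * pi * 4.58 = 28.776989
Step 3 — denominator = 28.776989 * 84663 = 2436346.22
Step 4 — eta = 1115023.84 / 2436346.22 ≈ 0.45766 (5 s.f.)

0.45766


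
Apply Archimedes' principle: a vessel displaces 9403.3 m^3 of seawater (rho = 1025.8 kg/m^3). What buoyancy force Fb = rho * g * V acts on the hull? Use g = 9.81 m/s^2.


Formula: Fb = rho * g * V
Substituting: Fb = 1025.8 * 9.81 * 9403.3
Intermediate: 1025.8 * 9.81 = 10063.098
Result: Fb = 10063.098 * 9403.3 ≈ 94626000 N (5 s.f.)

94626000 N


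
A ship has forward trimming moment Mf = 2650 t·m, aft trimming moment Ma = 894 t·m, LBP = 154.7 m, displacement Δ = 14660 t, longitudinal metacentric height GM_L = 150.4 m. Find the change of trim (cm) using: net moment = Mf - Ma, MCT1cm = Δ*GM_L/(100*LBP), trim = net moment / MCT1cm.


Formula: net trimming moment = Mf - Ma; MCT1cm = Δ*GM_L/(100*LBP); trim = net moment / MCT1cm
Step 1 — net trimming moment = 2650 - 894 = 1756 t·m
Step 2 — MCT1cm = 14660 * 150.4 / (100 * 154.7) = 142.5251 t·m/cm
Step 3 — trim = 1756 / 142.5251 ≈ 12.321 cm (5 s.f.)

12.321 cm


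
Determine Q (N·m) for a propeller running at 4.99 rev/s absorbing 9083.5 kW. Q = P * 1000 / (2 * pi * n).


Formula: Q = P_W / (2 * pi * n)
Step 1 — P_W = 9083.5 kW * 1000 = 9083500.0 W
Step 2 — 2 * pi * n = 2 * pi * 4.99 = 31.353095
Step 3 — Q = 9083500.0 / 31.353095 ≈ 289720 N·m (5 s.f.)

289720 N·m


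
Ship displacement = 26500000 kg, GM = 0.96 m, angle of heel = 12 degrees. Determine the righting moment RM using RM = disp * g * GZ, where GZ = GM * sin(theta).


Formula: GZ = GM * sin(theta); RM = disp * g * GZ
Step 1 — GZ = 0.96 * sin(12°) = 0.96 * 0.207912 = 0.199596 m
Step 2 — RM = 26500000 * 9.81 * 0.199596 ≈ 51888000 N·m (5 s.f.)

51888000 N·m


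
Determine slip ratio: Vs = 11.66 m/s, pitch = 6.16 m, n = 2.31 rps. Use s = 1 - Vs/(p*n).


Formula: s = 1 - Vs / (p * n)
Step 1 — p * n = 6.16 * 2.31 = 14.2296
Step 2 — Vs / (p*n) = 11.66 / 14.2296 = 0.819419 (6 d.p.)
Step 3 — s = 1 - 0.819419 = 0.180581

0.180581


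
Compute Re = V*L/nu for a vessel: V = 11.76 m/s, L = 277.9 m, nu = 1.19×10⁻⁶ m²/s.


Formula: Re = V * L / nu
Step 1 — V * L = 11.76 * 277.9 = 3268.104 m^2/s
Step 2 — Re = 3268.104 / 1.19e-6 = 2.75e+09

2.75e+09


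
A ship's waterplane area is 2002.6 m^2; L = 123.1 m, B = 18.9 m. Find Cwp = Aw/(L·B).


Formula: Cwp = Aw / (L * B)
Step 1 — L * B = 123.1 * 18.9 = 2326.59 m^2
Step 2 — Cwp = 2002.6 / 2326.59 ≈ 0.86074 (5 s.f.)

0.86074


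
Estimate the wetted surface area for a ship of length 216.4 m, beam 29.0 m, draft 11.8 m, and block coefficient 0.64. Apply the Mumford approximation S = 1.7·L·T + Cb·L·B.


Formula: S = 1.7*L*T + V/T with V = Cb*L*B*T, i.e. S = L * (1.7*T + Cb*B)
Step 1 — 1.7*T = 1.7 * 11.8 = 20.06 m
Step 2 — Cb*B = 0.64 * 29.0 = 18.56 m
Step 3 — 1.7*T + Cb*B = 20.06 + 18.56 = 38.62 m
Step 4 — S = 216.4 * 38.62 ≈ 8357.4 m^2 (5 s.f.)

8357.4 m^2


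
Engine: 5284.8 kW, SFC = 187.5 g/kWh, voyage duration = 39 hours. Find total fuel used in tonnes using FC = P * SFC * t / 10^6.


Formula: FC (tonnes) = P * SFC * t / 1,000,000
Step 1 — P * SFC * t = 5284.8 * 187.5 * 39 = 38645100.0 g
Step 2 — FC (tonnes) = 38645100.0 / 1,000,000 ≈ 38.645 tonnes (5 s.f.)

38.645 tonnes


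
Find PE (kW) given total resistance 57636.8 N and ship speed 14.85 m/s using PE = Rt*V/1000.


Formula: PE = Rt * V / 1000 (kW)
Step 1 — PE (W) = 57636.8 * 14.85 = 855906.48 W
Step 2 — PE (kW) = 855906.48 / 1000 ≈ 855.91 kW (5 s.f.)

855.91 kW


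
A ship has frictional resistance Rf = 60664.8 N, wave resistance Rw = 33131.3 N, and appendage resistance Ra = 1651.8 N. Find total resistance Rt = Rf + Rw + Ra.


Formula: Rt = Rf + Rw + Ra
Substituting: Rt = 60664.8 + 33131.3 + 1651.8
Result: Rt = 95447.9 N

95447.9 N


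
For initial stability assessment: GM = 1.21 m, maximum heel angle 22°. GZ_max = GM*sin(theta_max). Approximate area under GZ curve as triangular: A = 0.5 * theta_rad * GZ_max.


Formula: GZ_max = GM * sin(theta); Area = 0.5 * theta_rad * GZ_max
Step 1 — GZ_max = 1.21 * sin(22°) = 1.21 * 0.374607 = 0.453274 m
Step 2 — theta_rad = 22 * pi/180 = 0.383972 rad
Step 3 — Area = 0.5 * 0.383972 * 0.453274 ≈ 0.087022 m·rad (5 s.f.)

0.087022 m·rad


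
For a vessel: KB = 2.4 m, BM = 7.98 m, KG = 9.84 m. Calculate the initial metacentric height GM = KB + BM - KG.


Formula: GM = KB + BM - KG
Step 1 — KM = KB + BM = 2.4 + 7.98 = 10.38 m
Step 2 — GM = KM - KG = 10.38 - 9.84 = 0.54 m

0.54 m


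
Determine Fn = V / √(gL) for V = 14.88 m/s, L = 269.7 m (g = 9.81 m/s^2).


Formula: Fn = V / sqrt(g * L)
Step 1 — g * L = 9.81 * 269.7 = 2645.757
Step 2 — sqrt(g * L) = sqrt(2645.757) = 51.436923
Step 3 — Fn = 14.88 / 51.436923 ≈ 0.28929 (5 s.f.)

0.28929


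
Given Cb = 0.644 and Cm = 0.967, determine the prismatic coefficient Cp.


Formula: Cp = Cb / Cm
Substituting: Cp = 0.644 / 0.967
Result: Cp ≈ 0.66598 (5 s.f.)

0.66598


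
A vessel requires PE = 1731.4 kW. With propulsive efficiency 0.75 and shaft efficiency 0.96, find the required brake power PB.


Formula: PB = PE / (eta_D * eta_S)
Step 1 — combined efficiency = eta_D * eta_S = 0.75 * 0.96 = 0.72
Step 2 — PB = 1731.4 / 0.72 ≈ 2404.7 kW (5 s.f.)

2404.7 kW


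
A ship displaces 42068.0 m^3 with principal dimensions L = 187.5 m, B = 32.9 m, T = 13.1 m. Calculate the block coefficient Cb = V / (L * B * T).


Formula: Cb = V / (L * B * T)
Step 1 — L * B * T = 187.5 * 32.9 * 13.1 = 80810.625 m^3
Step 2 — Cb = 42068.0 / 80810.625 ≈ 0.52058 (5 s.f.)

0.52058


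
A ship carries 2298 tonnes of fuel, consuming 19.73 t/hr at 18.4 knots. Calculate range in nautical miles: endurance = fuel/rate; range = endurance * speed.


Formula: endurance = fuel / rate; range = endurance * speed
Step 1 — endurance = 2298 / 19.73 = 116.4724 hours
Step 2 — range = 116.4724 * 18.4 ≈ 2143.1 nautical miles (5 s.f.)

2143.1 NM


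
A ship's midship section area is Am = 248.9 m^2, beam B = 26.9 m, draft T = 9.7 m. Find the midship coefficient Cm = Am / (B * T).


Formula: Cm = Am / (B * T)
Step 1 — B * T = 26.9 * 9.7 = 260.93 m^2
Step 2 — Cm = 248.9 / 260.93 ≈ 0.95390 (5 s.f.)

0.95390


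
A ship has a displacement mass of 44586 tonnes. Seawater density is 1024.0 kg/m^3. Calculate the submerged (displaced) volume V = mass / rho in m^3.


Formula: V = mass / rho
Step 1 — convert tonnes to kg: 44586 t * 1000 = 44586000 kg
Step 2 — V = 44586000 / 1024.0 ≈ 43541 m^3 (5 s.f.)

43541 m^3


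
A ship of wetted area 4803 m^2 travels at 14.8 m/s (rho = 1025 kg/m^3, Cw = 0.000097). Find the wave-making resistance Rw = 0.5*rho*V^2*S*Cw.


Formula: Rw = 0.5 * rho * V^2 * S * Cw
Step 1 — V^2 = 14.8^2 = 219.04
Step 2 — 0.5 * rho * V^2 = 0.5 * 1025 * 219.04 = 112258.0
Step 3 — Rw = 112258.0 * 4803 * 0.000097 ≈ 52300 N (5 s.f.)

52300 N


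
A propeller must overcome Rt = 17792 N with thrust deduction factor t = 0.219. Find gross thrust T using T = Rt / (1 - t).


Formula: T = Rt / (1 - t)
Step 1 — (1 - t) = 1 - 0.219 = 0.781
Step 2 — T = 17792 / 0.781 ≈ 22781 N (5 s.f.)

22781 N


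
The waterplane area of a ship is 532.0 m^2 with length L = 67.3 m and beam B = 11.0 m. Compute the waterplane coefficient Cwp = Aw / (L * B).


Formula: Cwp = Aw / (L * B)
Step 1 — L * B = 67.3 * 11.0 = 740.3 m^2
Step 2 — Cwp = 532.0 / 740.3 ≈ 0.71863 (5 s.f.)

0.71863


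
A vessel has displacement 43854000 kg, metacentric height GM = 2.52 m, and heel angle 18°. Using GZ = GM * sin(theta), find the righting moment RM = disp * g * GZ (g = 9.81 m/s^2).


Formula: GZ = GM * sin(theta); RM = disp * g * GZ
Step 1 — GZ = 2.52 * sin(18°) = 2.52 * 0.309017 = 0.778723 m
Step 2 — RM = 43854000 * 9.81 * 0.778723 ≈ 335010000 N·m (5 s.f.)

335010000 N·m
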